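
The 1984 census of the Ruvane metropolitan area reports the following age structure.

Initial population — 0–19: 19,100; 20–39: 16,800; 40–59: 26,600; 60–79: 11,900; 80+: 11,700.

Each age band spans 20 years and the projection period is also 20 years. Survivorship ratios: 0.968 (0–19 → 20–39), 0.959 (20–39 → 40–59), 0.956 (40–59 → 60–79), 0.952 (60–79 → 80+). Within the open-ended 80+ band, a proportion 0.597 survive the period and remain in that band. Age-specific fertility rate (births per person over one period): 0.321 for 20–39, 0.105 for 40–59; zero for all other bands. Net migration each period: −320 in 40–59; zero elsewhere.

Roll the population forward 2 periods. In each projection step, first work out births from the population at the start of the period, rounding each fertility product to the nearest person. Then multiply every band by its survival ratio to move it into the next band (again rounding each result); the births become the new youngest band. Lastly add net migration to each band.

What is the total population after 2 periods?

Call the groups 1 to 5, youngest first.
After projecting period 1:
Births: 16800 × 0.321 = 5393, 26600 × 0.105 = 2793 → total 8186
Group 2: 19100 × 0.968 = 18489
Group 3: 16800 × 0.959 = 16111
Group 4: 26600 × 0.956 = 25430
Group 5: 11900 × 0.952 + 11700 × 0.597 = 11329 + 6985 = 18314
Net migration: Group 3 − 320 → 15791
→ [8186, 18489, 15791, 25430, 18314]
After projecting period 2:
Births: 18489 × 0.321 = 5935, 15791 × 0.105 = 1658 → total 7593
Group 2: 8186 × 0.968 = 7924
Group 3: 18489 × 0.959 = 17731
Group 4: 15791 × 0.956 = 15096
Group 5: 25430 × 0.952 + 18314 × 0.597 = 24209 + 10933 = 35142
Net migration: Group 3 − 320 → 17411
→ [7593, 7924, 17411, 15096, 35142]
Total after period 2: 7593 + 7924 + 17411 + 15096 + 35142 = 83166

83166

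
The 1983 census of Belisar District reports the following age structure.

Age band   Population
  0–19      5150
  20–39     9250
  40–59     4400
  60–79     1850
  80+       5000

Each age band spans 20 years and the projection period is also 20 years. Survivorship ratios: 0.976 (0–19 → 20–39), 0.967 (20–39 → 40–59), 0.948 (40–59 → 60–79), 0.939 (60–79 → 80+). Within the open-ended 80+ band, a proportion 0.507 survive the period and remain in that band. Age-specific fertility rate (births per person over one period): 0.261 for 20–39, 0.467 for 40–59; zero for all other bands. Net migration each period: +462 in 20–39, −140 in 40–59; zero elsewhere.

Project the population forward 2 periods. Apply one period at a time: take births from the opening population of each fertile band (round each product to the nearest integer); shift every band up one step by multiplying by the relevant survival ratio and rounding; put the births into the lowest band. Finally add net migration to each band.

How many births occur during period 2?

(Groups numbered youngest = 1 to oldest = 5.)
After projecting period 1:
Births: 9250 * 0.261 = 2414 ; 4400 * 0.467 = 2055 → total 4469
Group 2: 5150 * 0.976 = 5026
Group 3: 9250 * 0.967 = 8945
Group 4: 4400 * 0.948 = 4171
Group 5: 1850 * 0.939 + 5000 * 0.507 = 1737 + 2535 = 4272
Net migration: Group 2 + 462 → 5488; Group 3 − 140 → 8805
End of period: [4469, 5488, 8805, 4171, 4272]
After projecting period 2:
Births: 5488 * 0.261 = 1432 ; 8805 * 0.467 = 4112 → total 5544
Group 2: 4469 * 0.976 = 4362
Group 3: 5488 * 0.967 = 5307
Group 4: 8805 * 0.948 = 8347
Group 5: 4171 * 0.939 + 4272 * 0.507 = 3917 + 2166 = 6083
Net migration: Group 2 + 462 → 4824; Group 3 − 140 → 5167
End of period: [5544, 4824, 5167, 8347, 6083]

5544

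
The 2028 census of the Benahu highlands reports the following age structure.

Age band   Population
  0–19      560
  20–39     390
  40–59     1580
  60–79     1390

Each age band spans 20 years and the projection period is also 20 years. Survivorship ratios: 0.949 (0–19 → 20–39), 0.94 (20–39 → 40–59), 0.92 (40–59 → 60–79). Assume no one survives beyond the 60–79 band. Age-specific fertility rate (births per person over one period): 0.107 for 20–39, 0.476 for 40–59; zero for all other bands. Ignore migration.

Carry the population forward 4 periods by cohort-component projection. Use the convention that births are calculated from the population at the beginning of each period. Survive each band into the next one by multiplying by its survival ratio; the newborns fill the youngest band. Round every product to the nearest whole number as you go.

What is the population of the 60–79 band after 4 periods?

652

After projecting period 1:
Births: 390 × 0.107 = 42 ; 1580 × 0.476 = 752 ⇒ total 794
20–39: 560 × 0.949 = 531
40–59: 390 × 0.94 = 367
60–79: 1580 × 0.92 = 1454
Giving 794 / 531 / 367 / 1454.
After projecting period 2:
Births: 531 × 0.107 = 57 ; 367 × 0.476 = 175 ⇒ total 232
20–39: 794 × 0.949 = 754
40–59: 531 × 0.94 = 499
60–79: 367 × 0.92 = 338
Giving 232 / 754 / 499 / 338.
After projecting period 3:
Births: 754 × 0.107 = 81 ; 499 × 0.476 = 238 ⇒ total 319
20–39: 232 × 0.949 = 220
40–59: 754 × 0.94 = 709
60–79: 499 × 0.92 = 459
Giving 319 / 220 / 709 / 459.
After projecting period 4:
Births: 220 × 0.107 = 24 ; 709 × 0.476 = 337 ⇒ total 361
20–39: 319 × 0.949 = 303
40–59: 220 × 0.94 = 207
60–79: 709 × 0.92 = 652
Giving 361 / 303 / 207 / 652.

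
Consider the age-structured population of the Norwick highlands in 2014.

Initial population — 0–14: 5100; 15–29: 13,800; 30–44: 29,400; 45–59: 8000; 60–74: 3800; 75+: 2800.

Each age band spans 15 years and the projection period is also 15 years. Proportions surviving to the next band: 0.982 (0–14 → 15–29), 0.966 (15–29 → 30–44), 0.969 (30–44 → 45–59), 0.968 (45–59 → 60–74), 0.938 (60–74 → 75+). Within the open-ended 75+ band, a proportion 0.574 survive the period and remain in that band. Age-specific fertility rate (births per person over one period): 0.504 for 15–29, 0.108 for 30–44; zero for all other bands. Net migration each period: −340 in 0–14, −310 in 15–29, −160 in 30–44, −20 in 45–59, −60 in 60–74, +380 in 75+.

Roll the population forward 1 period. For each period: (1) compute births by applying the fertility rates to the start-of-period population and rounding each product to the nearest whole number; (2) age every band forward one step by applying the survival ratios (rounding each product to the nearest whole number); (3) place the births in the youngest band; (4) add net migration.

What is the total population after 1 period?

Let group 1 be 0–14 through group 6 = 75+.
After projecting period 1:
Births: 13800 × 0.504 = 6955  |  29400 × 0.108 = 3175 ⇒ total 10130
Group 2: 5100 × 0.982 = 5008
Group 3: 13800 × 0.966 = 13331
Group 4: 29400 × 0.969 = 28489
Group 5: 8000 × 0.968 = 7744
Group 6: 3800 × 0.938 + 2800 × 0.574 = 3564 + 1607 = 5171
Net migration: Group 1 − 340 → 9790; Group 2 − 310 → 4698; Group 3 − 160 → 13171; Group 4 − 20 → 28469; Group 5 − 60 → 7684; Group 6 + 380 → 5551
Population now: 0–14=9790, 15–29=4698, 30–44=13171, 45–59=28469, 60–74=7684, 75+=5551
Total after period 1: 9790 + 4698 + 13171 + 28469 + 7684 + 5551 = 69363

69363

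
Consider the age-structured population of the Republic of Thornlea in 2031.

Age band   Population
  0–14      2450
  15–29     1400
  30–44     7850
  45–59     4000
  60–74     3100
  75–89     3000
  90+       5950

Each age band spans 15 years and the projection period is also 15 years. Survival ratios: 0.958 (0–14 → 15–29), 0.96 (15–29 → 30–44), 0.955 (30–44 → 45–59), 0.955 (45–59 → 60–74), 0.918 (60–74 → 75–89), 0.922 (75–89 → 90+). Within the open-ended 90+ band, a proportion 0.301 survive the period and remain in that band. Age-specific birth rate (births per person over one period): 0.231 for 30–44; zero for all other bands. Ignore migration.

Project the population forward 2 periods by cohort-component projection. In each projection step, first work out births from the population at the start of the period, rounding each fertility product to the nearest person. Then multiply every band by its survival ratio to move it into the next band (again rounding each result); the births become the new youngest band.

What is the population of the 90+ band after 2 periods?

Let band 1 be 0–14 through band 7 = 90+.
Period 1.
Births: 7850 × 0.231 = 1813
Band 2: 2450 × 0.958 = 2347
Band 3: 1400 × 0.96 = 1344
Band 4: 7850 × 0.955 = 7497
Band 5: 4000 × 0.955 = 3820
Band 6: 3100 × 0.918 = 2846
Band 7: 3000 × 0.922 + 5950 × 0.301 = 2766 + 1791 = 4557
→ [1813, 2347, 1344, 7497, 3820, 2846, 4557]
Period 2.
Births: 1344 × 0.231 = 310
Band 2: 1813 × 0.958 = 1737
Band 3: 2347 × 0.96 = 2253
Band 4: 1344 × 0.955 = 1284
Band 5: 7497 × 0.955 = 7160
Band 6: 3820 × 0.918 = 3507
Band 7: 2846 × 0.922 + 4557 × 0.301 = 2624 + 1372 = 3996
→ [310, 1737, 2253, 1284, 7160, 3507, 3996]

3996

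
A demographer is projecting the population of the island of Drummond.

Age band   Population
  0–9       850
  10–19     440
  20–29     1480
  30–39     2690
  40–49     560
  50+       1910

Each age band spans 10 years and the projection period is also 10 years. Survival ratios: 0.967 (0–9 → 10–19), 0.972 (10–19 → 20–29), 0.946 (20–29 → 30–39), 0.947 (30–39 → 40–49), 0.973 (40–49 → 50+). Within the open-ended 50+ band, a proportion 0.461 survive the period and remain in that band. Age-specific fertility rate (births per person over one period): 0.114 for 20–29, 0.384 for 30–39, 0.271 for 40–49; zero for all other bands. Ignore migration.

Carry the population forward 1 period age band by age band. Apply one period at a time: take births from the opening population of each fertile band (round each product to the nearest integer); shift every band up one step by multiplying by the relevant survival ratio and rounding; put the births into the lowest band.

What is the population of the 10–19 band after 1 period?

Call the bands 1 to 6, youngest first.
Period 1:
Births: 1480 × 0.114 = 169 ; 2690 × 0.384 = 1033 ; 560 × 0.271 = 152 → 1354
Band 2: 850 × 0.967 = 822
Band 3: 440 × 0.972 = 428
Band 4: 1480 × 0.946 = 1400
Band 5: 2690 × 0.947 = 2547
Band 6: 560 × 0.973 + 1910 × 0.461 = 545 + 881 = 1426
End of period: [1354, 822, 428, 1400, 2547, 1426]

822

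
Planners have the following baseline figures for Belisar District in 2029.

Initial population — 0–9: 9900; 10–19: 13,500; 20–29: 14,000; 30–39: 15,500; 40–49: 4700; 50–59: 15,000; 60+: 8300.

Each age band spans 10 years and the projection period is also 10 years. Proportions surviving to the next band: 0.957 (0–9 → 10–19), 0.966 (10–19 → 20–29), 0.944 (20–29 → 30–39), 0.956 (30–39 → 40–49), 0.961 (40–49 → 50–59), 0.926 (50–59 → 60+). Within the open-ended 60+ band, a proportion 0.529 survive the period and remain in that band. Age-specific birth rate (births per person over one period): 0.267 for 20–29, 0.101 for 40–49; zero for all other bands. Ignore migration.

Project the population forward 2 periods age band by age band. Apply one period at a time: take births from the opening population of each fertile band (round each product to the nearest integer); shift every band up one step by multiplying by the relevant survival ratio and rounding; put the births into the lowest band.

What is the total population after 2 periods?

Period 1:
Births: 14000 * 0.267 = 3738  |  4700 * 0.101 = 475 — total 4213
10–19: 9900 * 0.957 = 9474
20–29: 13500 * 0.966 = 13041
30–39: 14000 * 0.944 = 13216
40–49: 15500 * 0.956 = 14818
50–59: 4700 * 0.961 = 4517
60+: 15000 * 0.926 + 8300 * 0.529 = 13890 + 4391 = 18281
→ [4213, 9474, 13041, 13216, 14818, 4517, 18281]
Period 2:
Births: 13041 * 0.267 = 3482  |  14818 * 0.101 = 1497 — total 4979
10–19: 4213 * 0.957 = 4032
20–29: 9474 * 0.966 = 9152
30–39: 13041 * 0.944 = 12311
40–49: 13216 * 0.956 = 12634
50–59: 14818 * 0.961 = 14240
60+: 4517 * 0.926 + 18281 * 0.529 = 4183 + 9671 = 13854
→ [4979, 4032, 9152, 12311, 12634, 14240, 13854]
Total after period 2: 4979 + 4032 + 9152 + 12311 + 12634 + 14240 + 13854 = 71202

71202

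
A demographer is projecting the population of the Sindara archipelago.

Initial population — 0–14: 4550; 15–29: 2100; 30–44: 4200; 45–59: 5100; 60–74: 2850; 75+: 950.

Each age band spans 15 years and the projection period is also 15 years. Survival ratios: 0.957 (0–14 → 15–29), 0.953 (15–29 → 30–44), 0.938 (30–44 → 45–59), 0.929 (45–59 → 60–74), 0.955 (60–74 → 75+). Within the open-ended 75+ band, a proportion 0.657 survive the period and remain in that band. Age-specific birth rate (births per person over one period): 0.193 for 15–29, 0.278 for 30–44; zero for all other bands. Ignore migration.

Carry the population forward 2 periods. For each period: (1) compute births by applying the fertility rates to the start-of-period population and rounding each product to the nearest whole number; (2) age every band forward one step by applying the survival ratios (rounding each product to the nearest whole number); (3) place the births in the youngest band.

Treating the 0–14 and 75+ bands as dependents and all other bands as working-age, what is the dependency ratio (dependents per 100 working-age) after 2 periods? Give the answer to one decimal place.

Period 1.
Births: 2100 * 0.193 = 405 ; 4200 * 0.278 = 1168 → 1573
15–29: 4550 * 0.957 = 4354
30–44: 2100 * 0.953 = 2001
45–59: 4200 * 0.938 = 3940
60–74: 5100 * 0.929 = 4738
75+: 2850 * 0.955 + 950 * 0.657 = 2722 + 624 = 3346
End of period: [1573, 4354, 2001, 3940, 4738, 3346]
Period 2.
Births: 4354 * 0.193 = 840 ; 2001 * 0.278 = 556 → 1396
15–29: 1573 * 0.957 = 1505
30–44: 4354 * 0.953 = 4149
45–59: 2001 * 0.938 = 1877
60–74: 3940 * 0.929 = 3660
75+: 4738 * 0.955 + 3346 * 0.657 = 4525 + 2198 = 6723
End of period: [1396, 1505, 4149, 1877, 3660, 6723]
Dependents (band 0–14 + band 75+) = 1396 + 6723 = 8119; working-age = 11191; ratio = 8119/11191 × 100 = 72.5

72.5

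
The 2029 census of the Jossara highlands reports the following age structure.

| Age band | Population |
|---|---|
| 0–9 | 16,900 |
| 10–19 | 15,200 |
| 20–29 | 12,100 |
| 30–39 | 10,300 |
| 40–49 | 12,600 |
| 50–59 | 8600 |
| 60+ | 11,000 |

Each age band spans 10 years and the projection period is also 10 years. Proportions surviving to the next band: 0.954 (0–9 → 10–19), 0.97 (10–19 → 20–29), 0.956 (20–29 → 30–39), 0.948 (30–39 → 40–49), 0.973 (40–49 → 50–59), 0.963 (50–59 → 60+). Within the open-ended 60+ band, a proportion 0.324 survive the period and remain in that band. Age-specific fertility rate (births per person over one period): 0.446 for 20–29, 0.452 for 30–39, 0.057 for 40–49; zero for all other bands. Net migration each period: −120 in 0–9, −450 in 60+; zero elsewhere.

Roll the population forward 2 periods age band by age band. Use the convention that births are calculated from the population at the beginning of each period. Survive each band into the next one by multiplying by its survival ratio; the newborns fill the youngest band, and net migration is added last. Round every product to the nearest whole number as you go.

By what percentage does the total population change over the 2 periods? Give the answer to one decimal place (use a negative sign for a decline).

1.1

(Bands numbered youngest = 1 to oldest = 7.)
After projecting period 1:
Births: 12100 * 0.446 = 5397, 10300 * 0.452 = 4656, 12600 * 0.057 = 718 → 10771
Band 2: 16900 * 0.954 = 16123
Band 3: 15200 * 0.97 = 14744
Band 4: 12100 * 0.956 = 11568
Band 5: 10300 * 0.948 = 9764
Band 6: 12600 * 0.973 = 12260
Band 7: 8600 * 0.963 + 11000 * 0.324 = 8282 + 3564 = 11846
Net migration: Band 1 − 120 → 10651; Band 7 − 450 → 11396
Population now: 0–9=10651, 10–19=16123, 20–29=14744, 30–39=11568, 40–49=9764, 50–59=12260, 60+=11396
After projecting period 2:
Births: 14744 * 0.446 = 6576, 11568 * 0.452 = 5229, 9764 * 0.057 = 557 → 12362
Band 2: 10651 * 0.954 = 10161
Band 3: 16123 * 0.97 = 15639
Band 4: 14744 * 0.956 = 14095
Band 5: 11568 * 0.948 = 10966
Band 6: 9764 * 0.973 = 9500
Band 7: 12260 * 0.963 + 11396 * 0.324 = 11806 + 3692 = 15498
Net migration: Band 1 − 120 → 12242; Band 7 − 450 → 15048
Population now: 0–9=12242, 10–19=10161, 20–29=15639, 30–39=14095, 40–49=10966, 50–59=9500, 60+=15048
Total: 86700 → 87651; change = 951; percentage change = 1.1%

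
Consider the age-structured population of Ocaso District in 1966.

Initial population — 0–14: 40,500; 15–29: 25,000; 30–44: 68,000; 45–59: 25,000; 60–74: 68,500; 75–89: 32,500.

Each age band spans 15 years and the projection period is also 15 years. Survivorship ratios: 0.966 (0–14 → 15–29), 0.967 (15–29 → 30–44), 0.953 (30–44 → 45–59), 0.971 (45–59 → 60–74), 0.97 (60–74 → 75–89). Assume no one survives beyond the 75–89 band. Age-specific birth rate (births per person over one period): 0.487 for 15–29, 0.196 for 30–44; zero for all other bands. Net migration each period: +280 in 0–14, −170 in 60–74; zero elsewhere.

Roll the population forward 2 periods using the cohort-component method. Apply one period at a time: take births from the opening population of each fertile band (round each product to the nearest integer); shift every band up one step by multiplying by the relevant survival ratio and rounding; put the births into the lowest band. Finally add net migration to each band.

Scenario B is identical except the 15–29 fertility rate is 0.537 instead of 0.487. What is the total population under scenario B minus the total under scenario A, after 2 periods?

3164

[period 1]
Births: 25000 × 0.487 = 12175  |  68000 × 0.196 = 13328 — total 25503
15–29: 40500 × 0.966 = 39123
30–44: 25000 × 0.967 = 24175
45–59: 68000 × 0.953 = 64804
60–74: 25000 × 0.971 = 24275
75–89: 68500 × 0.97 = 66445
Net migration: 0–14 + 280 → 25783; 60–74 − 170 → 24105
→ [25783, 39123, 24175, 64804, 24105, 66445]
[period 2]
Births: 39123 × 0.487 = 19053  |  24175 × 0.196 = 4738 — total 23791
15–29: 25783 × 0.966 = 24906
30–44: 39123 × 0.967 = 37832
45–59: 24175 × 0.953 = 23039
60–74: 64804 × 0.971 = 62925
75–89: 24105 × 0.97 = 23382
Net migration: 0–14 + 280 → 24071; 60–74 − 170 → 62755
→ [24071, 24906, 37832, 23039, 62755, 23382]
Scenario A total after 2 periods: 195985
Scenario B projection —
[period 1]
Births: 25000 × 0.537 = 13425  |  68000 × 0.196 = 13328 — total 26753
15–29: 40500 × 0.966 = 39123
30–44: 25000 × 0.967 = 24175
45–59: 68000 × 0.953 = 64804
60–74: 25000 × 0.971 = 24275
75–89: 68500 × 0.97 = 66445
Net migration: 0–14 + 280 → 27033; 60–74 − 170 → 24105
→ [27033, 39123, 24175, 64804, 24105, 66445]
[period 2]
Births: 39123 × 0.537 = 21009  |  24175 × 0.196 = 4738 — total 25747
15–29: 27033 × 0.966 = 26114
30–44: 39123 × 0.967 = 37832
45–59: 24175 × 0.953 = 23039
60–74: 64804 × 0.971 = 62925
75–89: 24105 × 0.97 = 23382
Net migration: 0–14 + 280 → 26027; 60–74 − 170 → 62755
→ [26027, 26114, 37832, 23039, 62755, 23382]
Scenario B total after 2 periods: 199149
Difference B − A = 199149 − 195985 = 3164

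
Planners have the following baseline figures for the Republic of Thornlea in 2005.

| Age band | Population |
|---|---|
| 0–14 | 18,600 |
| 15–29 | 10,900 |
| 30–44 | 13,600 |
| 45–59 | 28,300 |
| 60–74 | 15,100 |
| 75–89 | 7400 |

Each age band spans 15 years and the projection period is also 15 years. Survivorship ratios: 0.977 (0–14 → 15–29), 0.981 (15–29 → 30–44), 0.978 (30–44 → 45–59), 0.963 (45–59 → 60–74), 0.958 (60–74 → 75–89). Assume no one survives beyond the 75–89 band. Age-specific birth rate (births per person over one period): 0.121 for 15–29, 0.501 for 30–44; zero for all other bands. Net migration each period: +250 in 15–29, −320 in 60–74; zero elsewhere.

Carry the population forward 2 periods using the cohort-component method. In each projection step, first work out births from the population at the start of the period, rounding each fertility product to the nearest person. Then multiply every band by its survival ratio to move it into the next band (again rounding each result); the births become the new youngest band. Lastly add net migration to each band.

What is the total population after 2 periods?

82603

— Period 1 —
Births: 10900 × 0.121 = 1319  |  13600 × 0.501 = 6814 → total 8133
15–29: 18600 × 0.977 = 18172
30–44: 10900 × 0.981 = 10693
45–59: 13600 × 0.978 = 13301
60–74: 28300 × 0.963 = 27253
75–89: 15100 × 0.958 = 14466
Net migration: 15–29 + 250 → 18422; 60–74 − 320 → 26933
→ [8133, 18422, 10693, 13301, 26933, 14466]
— Period 2 —
Births: 18422 × 0.121 = 2229  |  10693 × 0.501 = 5357 → total 7586
15–29: 8133 × 0.977 = 7946
30–44: 18422 × 0.981 = 18072
45–59: 10693 × 0.978 = 10458
60–74: 13301 × 0.963 = 12809
75–89: 26933 × 0.958 = 25802
Net migration: 15–29 + 250 → 8196; 60–74 − 320 → 12489
→ [7586, 8196, 18072, 10458, 12489, 25802]
Total after period 2: 7586 + 8196 + 18072 + 10458 + 12489 + 25802 = 82603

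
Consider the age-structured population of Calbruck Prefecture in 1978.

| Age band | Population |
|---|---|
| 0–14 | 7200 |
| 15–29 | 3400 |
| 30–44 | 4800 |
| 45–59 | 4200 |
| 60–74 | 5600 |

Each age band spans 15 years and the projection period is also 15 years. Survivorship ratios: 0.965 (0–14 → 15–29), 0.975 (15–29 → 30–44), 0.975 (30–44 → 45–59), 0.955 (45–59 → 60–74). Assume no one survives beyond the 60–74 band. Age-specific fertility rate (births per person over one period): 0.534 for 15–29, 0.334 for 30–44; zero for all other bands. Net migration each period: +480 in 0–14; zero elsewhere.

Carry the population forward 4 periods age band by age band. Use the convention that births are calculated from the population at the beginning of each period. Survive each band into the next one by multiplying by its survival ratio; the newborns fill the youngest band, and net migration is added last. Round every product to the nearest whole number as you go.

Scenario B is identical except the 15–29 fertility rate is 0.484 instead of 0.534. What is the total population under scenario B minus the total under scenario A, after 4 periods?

(Groups numbered youngest = 1 to oldest = 5.)
Period 1:
Births: 3400 * 0.534 = 1816, 4800 * 0.334 = 1603 → 3419
Group 2: 7200 * 0.965 = 6948
Group 3: 3400 * 0.975 = 3315
Group 4: 4800 * 0.975 = 4680
Group 5: 4200 * 0.955 = 4011
Net migration: Group 1 + 480 → 3899
Population now: 0–14=3899, 15–29=6948, 30–44=3315, 45–59=4680, 60–74=4011
Period 2:
Births: 6948 * 0.534 = 3710, 3315 * 0.334 = 1107 → 4817
Group 2: 3899 * 0.965 = 3763
Group 3: 6948 * 0.975 = 6774
Group 4: 3315 * 0.975 = 3232
Group 5: 4680 * 0.955 = 4469
Net migration: Group 1 + 480 → 5297
Population now: 0–14=5297, 15–29=3763, 30–44=6774, 45–59=3232, 60–74=4469
Period 3:
Births: 3763 * 0.534 = 2009, 6774 * 0.334 = 2263 → 4272
Group 2: 5297 * 0.965 = 5112
Group 3: 3763 * 0.975 = 3669
Group 4: 6774 * 0.975 = 6605
Group 5: 3232 * 0.955 = 3087
Net migration: Group 1 + 480 → 4752
Population now: 0–14=4752, 15–29=5112, 30–44=3669, 45–59=6605, 60–74=3087
Period 4:
Births: 5112 * 0.534 = 2730, 3669 * 0.334 = 1225 → 3955
Group 2: 4752 * 0.965 = 4586
Group 3: 5112 * 0.975 = 4984
Group 4: 3669 * 0.975 = 3577
Group 5: 6605 * 0.955 = 6308
Net migration: Group 1 + 480 → 4435
Population now: 0–14=4435, 15–29=4586, 30–44=4984, 45–59=3577, 60–74=6308
Scenario A total after 4 periods: 23890
Scenario B projection —
Period 1:
Births: 3400 * 0.484 = 1646, 4800 * 0.334 = 1603 → 3249
Group 2: 7200 * 0.965 = 6948
Group 3: 3400 * 0.975 = 3315
Group 4: 4800 * 0.975 = 4680
Group 5: 4200 * 0.955 = 4011
Net migration: Group 1 + 480 → 3729
Population now: 0–14=3729, 15–29=6948, 30–44=3315, 45–59=4680, 60–74=4011
Period 2:
Births: 6948 * 0.484 = 3363, 3315 * 0.334 = 1107 → 4470
Group 2: 3729 * 0.965 = 3598
Group 3: 6948 * 0.975 = 6774
Group 4: 3315 * 0.975 = 3232
Group 5: 4680 * 0.955 = 4469
Net migration: Group 1 + 480 → 4950
Population now: 0–14=4950, 15–29=3598, 30–44=6774, 45–59=3232, 60–74=4469
Period 3:
Births: 3598 * 0.484 = 1741, 6774 * 0.334 = 2263 → 4004
Group 2: 4950 * 0.965 = 4777
Group 3: 3598 * 0.975 = 3508
Group 4: 6774 * 0.975 = 6605
Group 5: 3232 * 0.955 = 3087
Net migration: Group 1 + 480 → 4484
Population now: 0–14=4484, 15–29=4777, 30–44=3508, 45–59=6605, 60–74=3087
Period 4:
Births: 4777 * 0.484 = 2312, 3508 * 0.334 = 1172 → 3484
Group 2: 4484 * 0.965 = 4327
Group 3: 4777 * 0.975 = 4658
Group 4: 3508 * 0.975 = 3420
Group 5: 6605 * 0.955 = 6308
Net migration: Group 1 + 480 → 3964
Population now: 0–14=3964, 15–29=4327, 30–44=4658, 45–59=3420, 60–74=6308
Scenario B total after 4 periods: 22677
Difference B − A = 22677 − 23890 = -1213

-1213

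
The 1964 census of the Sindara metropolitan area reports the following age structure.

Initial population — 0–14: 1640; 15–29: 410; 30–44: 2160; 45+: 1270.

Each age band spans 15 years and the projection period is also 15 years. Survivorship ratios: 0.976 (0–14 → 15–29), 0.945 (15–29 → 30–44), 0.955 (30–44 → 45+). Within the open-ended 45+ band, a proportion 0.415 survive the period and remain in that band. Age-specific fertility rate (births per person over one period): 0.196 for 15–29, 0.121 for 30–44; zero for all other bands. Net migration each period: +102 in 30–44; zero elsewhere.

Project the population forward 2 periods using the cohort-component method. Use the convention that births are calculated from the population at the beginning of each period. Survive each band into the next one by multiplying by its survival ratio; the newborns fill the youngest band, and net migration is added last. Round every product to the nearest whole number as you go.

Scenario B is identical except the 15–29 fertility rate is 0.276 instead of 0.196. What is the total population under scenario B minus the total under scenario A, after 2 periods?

[period 1]
Births: 410 × 0.196 = 80 ; 2160 × 0.121 = 261 → total 341
15–29: 1640 × 0.976 = 1601
30–44: 410 × 0.945 = 387
45+: 2160 × 0.955 + 1270 × 0.415 = 2063 + 527 = 2590
Net migration: 30–44 + 102 → 489
End of period: [341, 1601, 489, 2590]
[period 2]
Births: 1601 × 0.196 = 314 ; 489 × 0.121 = 59 → total 373
15–29: 341 × 0.976 = 333
30–44: 1601 × 0.945 = 1513
45+: 489 × 0.955 + 2590 × 0.415 = 467 + 1075 = 1542
Net migration: 30–44 + 102 → 1615
End of period: [373, 333, 1615, 1542]
Scenario A total after 2 periods: 3863
Scenario B projection —
[period 1]
Births: 410 × 0.276 = 113 ; 2160 × 0.121 = 261 → total 374
15–29: 1640 × 0.976 = 1601
30–44: 410 × 0.945 = 387
45+: 2160 × 0.955 + 1270 × 0.415 = 2063 + 527 = 2590
Net migration: 30–44 + 102 → 489
End of period: [374, 1601, 489, 2590]
[period 2]
Births: 1601 × 0.276 = 442 ; 489 × 0.121 = 59 → total 501
15–29: 374 × 0.976 = 365
30–44: 1601 × 0.945 = 1513
45+: 489 × 0.955 + 2590 × 0.415 = 467 + 1075 = 1542
Net migration: 30–44 + 102 → 1615
End of period: [501, 365, 1615, 1542]
Scenario B total after 2 periods: 4023
Difference B − A = 4023 − 3863 = 160

160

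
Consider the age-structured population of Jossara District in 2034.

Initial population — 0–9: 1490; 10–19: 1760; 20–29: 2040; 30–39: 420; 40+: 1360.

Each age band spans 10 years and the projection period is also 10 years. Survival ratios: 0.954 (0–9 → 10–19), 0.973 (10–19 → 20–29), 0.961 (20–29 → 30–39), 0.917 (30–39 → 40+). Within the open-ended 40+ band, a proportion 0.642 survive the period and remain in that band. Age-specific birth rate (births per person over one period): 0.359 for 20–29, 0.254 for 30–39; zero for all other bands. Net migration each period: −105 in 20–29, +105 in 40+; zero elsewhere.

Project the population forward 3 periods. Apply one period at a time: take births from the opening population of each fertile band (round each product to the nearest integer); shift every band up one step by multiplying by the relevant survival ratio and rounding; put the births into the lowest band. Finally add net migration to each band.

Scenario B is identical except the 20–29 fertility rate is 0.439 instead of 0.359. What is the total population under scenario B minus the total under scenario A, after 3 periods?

Period 1:
Births: 2040 × 0.359 = 732 ; 420 × 0.254 = 107 → 839
10–19: 1490 × 0.954 = 1421
20–29: 1760 × 0.973 = 1712
30–39: 2040 × 0.961 = 1960
40+: 420 × 0.917 + 1360 × 0.642 = 385 + 873 = 1258
Net migration: 20–29 − 105 → 1607; 40+ + 105 → 1363
Giving 839 / 1421 / 1607 / 1960 / 1363.
Period 2:
Births: 1607 × 0.359 = 577 ; 1960 × 0.254 = 498 → 1075
10–19: 839 × 0.954 = 800
20–29: 1421 × 0.973 = 1383
30–39: 1607 × 0.961 = 1544
40+: 1960 × 0.917 + 1363 × 0.642 = 1797 + 875 = 2672
Net migration: 20–29 − 105 → 1278; 40+ + 105 → 2777
Giving 1075 / 800 / 1278 / 1544 / 2777.
Period 3:
Births: 1278 × 0.359 = 459 ; 1544 × 0.254 = 392 → 851
10–19: 1075 × 0.954 = 1026
20–29: 800 × 0.973 = 778
30–39: 1278 × 0.961 = 1228
40+: 1544 × 0.917 + 2777 × 0.642 = 1416 + 1783 = 3199
Net migration: 20–29 − 105 → 673; 40+ + 105 → 3304
Giving 851 / 1026 / 673 / 1228 / 3304.
Scenario A total after 3 periods: 7082
Scenario B projection —
Period 1:
Births: 2040 × 0.439 = 896 ; 420 × 0.254 = 107 → 1003
10–19: 1490 × 0.954 = 1421
20–29: 1760 × 0.973 = 1712
30–39: 2040 × 0.961 = 1960
40+: 420 × 0.917 + 1360 × 0.642 = 385 + 873 = 1258
Net migration: 20–29 − 105 → 1607; 40+ + 105 → 1363
Giving 1003 / 1421 / 1607 / 1960 / 1363.
Period 2:
Births: 1607 × 0.439 = 705 ; 1960 × 0.254 = 498 → 1203
10–19: 1003 × 0.954 = 957
20–29: 1421 × 0.973 = 1383
30–39: 1607 × 0.961 = 1544
40+: 1960 × 0.917 + 1363 × 0.642 = 1797 + 875 = 2672
Net migration: 20–29 − 105 → 1278; 40+ + 105 → 2777
Giving 1203 / 957 / 1278 / 1544 / 2777.
Period 3:
Births: 1278 × 0.439 = 561 ; 1544 × 0.254 = 392 → 953
10–19: 1203 × 0.954 = 1148
20–29: 957 × 0.973 = 931
30–39: 1278 × 0.961 = 1228
40+: 1544 × 0.917 + 2777 × 0.642 = 1416 + 1783 = 3199
Net migration: 20–29 − 105 → 826; 40+ + 105 → 3304
Giving 953 / 1148 / 826 / 1228 / 3304.
Scenario B total after 3 periods: 7459
Difference B − A = 7459 − 7082 = 377

377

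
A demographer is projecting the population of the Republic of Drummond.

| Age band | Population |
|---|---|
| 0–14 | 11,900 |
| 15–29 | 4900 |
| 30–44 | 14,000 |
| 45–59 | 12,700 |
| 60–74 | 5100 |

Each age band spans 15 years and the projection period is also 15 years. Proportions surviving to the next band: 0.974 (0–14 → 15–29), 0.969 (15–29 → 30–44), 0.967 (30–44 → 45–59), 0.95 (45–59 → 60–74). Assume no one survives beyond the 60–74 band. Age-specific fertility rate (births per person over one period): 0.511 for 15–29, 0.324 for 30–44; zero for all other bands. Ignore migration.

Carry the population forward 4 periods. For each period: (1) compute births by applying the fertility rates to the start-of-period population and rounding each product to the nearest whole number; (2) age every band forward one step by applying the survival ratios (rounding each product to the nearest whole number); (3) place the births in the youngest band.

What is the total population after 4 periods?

Period 1:
Births: 4900 × 0.511 = 2504 ; 14000 × 0.324 = 4536 ⇒ total 7040
15–29: 11900 × 0.974 = 11591
30–44: 4900 × 0.969 = 4748
45–59: 14000 × 0.967 = 13538
60–74: 12700 × 0.95 = 12065
Giving 7040 / 11591 / 4748 / 13538 / 12065.
Period 2:
Births: 11591 × 0.511 = 5923 ; 4748 × 0.324 = 1538 ⇒ total 7461
15–29: 7040 × 0.974 = 6857
30–44: 11591 × 0.969 = 11232
45–59: 4748 × 0.967 = 4591
60–74: 13538 × 0.95 = 12861
Giving 7461 / 6857 / 11232 / 4591 / 12861.
Period 3:
Births: 6857 × 0.511 = 3504 ; 11232 × 0.324 = 3639 ⇒ total 7143
15–29: 7461 × 0.974 = 7267
30–44: 6857 × 0.969 = 6644
45–59: 11232 × 0.967 = 10861
60–74: 4591 × 0.95 = 4361
Giving 7143 / 7267 / 6644 / 10861 / 4361.
Period 4:
Births: 7267 × 0.511 = 3713 ; 6644 × 0.324 = 2153 ⇒ total 5866
15–29: 7143 × 0.974 = 6957
30–44: 7267 × 0.969 = 7042
45–59: 6644 × 0.967 = 6425
60–74: 10861 × 0.95 = 10318
Giving 5866 / 6957 / 7042 / 6425 / 10318.
Total after period 4: 5866 + 6957 + 7042 + 6425 + 10318 = 36608

36608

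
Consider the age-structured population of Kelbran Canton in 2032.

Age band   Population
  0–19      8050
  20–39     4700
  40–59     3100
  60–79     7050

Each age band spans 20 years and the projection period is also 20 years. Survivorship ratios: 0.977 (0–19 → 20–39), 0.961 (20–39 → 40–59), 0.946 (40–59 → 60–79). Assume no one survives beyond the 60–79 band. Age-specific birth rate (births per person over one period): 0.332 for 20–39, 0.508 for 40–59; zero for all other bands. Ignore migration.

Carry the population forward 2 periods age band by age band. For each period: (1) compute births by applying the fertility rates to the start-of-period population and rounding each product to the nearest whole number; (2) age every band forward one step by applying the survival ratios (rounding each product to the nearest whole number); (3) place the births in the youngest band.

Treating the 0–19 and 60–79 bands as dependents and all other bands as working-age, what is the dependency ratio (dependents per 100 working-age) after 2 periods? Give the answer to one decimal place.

— Period 1 —
Births: 4700 × 0.332 = 1560, 3100 × 0.508 = 1575 → total 3135
20–39: 8050 × 0.977 = 7865
40–59: 4700 × 0.961 = 4517
60–79: 3100 × 0.946 = 2933
Giving 3135 / 7865 / 4517 / 2933.
— Period 2 —
Births: 7865 × 0.332 = 2611, 4517 × 0.508 = 2295 → total 4906
20–39: 3135 × 0.977 = 3063
40–59: 7865 × 0.961 = 7558
60–79: 4517 × 0.946 = 4273
Giving 4906 / 3063 / 7558 / 4273.
Dependents (band 0–19 + band 60–79) = 4906 + 4273 = 9179; working-age = 10621; ratio = 9179/10621 × 100 = 86.4

86.4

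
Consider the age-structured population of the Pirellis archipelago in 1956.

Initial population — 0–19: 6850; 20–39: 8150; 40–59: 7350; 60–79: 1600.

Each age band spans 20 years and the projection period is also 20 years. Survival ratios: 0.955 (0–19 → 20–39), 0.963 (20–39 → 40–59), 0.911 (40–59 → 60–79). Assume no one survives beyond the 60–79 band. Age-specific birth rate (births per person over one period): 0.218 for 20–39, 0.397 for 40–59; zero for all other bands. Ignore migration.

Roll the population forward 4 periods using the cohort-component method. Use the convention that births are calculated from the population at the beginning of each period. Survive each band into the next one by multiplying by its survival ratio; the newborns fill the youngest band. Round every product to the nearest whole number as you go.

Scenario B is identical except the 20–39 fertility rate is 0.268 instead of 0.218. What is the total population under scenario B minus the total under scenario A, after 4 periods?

Call the groups 1 to 4, youngest first.
[period 1]
Births: 8150 * 0.218 = 1777 ; 7350 * 0.397 = 2918 → 4695
Group 2: 6850 * 0.955 = 6542
Group 3: 8150 * 0.963 = 7848
Group 4: 7350 * 0.911 = 6696
→ [4695, 6542, 7848, 6696]
[period 2]
Births: 6542 * 0.218 = 1426 ; 7848 * 0.397 = 3116 → 4542
Group 2: 4695 * 0.955 = 4484
Group 3: 6542 * 0.963 = 6300
Group 4: 7848 * 0.911 = 7150
→ [4542, 4484, 6300, 7150]
[period 3]
Births: 4484 * 0.218 = 978 ; 6300 * 0.397 = 2501 → 3479
Group 2: 4542 * 0.955 = 4338
Group 3: 4484 * 0.963 = 4318
Group 4: 6300 * 0.911 = 5739
→ [3479, 4338, 4318, 5739]
[period 4]
Births: 4338 * 0.218 = 946 ; 4318 * 0.397 = 1714 → 2660
Group 2: 3479 * 0.955 = 3322
Group 3: 4338 * 0.963 = 4177
Group 4: 4318 * 0.911 = 3934
→ [2660, 3322, 4177, 3934]
Scenario A total after 4 periods: 14093
Scenario B projection —
[period 1]
Births: 8150 * 0.268 = 2184 ; 7350 * 0.397 = 2918 → 5102
Group 2: 6850 * 0.955 = 6542
Group 3: 8150 * 0.963 = 7848
Group 4: 7350 * 0.911 = 6696
→ [5102, 6542, 7848, 6696]
[period 2]
Births: 6542 * 0.268 = 1753 ; 7848 * 0.397 = 3116 → 4869
Group 2: 5102 * 0.955 = 4872
Group 3: 6542 * 0.963 = 6300
Group 4: 7848 * 0.911 = 7150
→ [4869, 4872, 6300, 7150]
[period 3]
Births: 4872 * 0.268 = 1306 ; 6300 * 0.397 = 2501 → 3807
Group 2: 4869 * 0.955 = 4650
Group 3: 4872 * 0.963 = 4692
Group 4: 6300 * 0.911 = 5739
→ [3807, 4650, 4692, 5739]
[period 4]
Births: 4650 * 0.268 = 1246 ; 4692 * 0.397 = 1863 → 3109
Group 2: 3807 * 0.955 = 3636
Group 3: 4650 * 0.963 = 4478
Group 4: 4692 * 0.911 = 4274
→ [3109, 3636, 4478, 4274]
Scenario B total after 4 periods: 15497
Difference B − A = 15497 − 14093 = 1404

1404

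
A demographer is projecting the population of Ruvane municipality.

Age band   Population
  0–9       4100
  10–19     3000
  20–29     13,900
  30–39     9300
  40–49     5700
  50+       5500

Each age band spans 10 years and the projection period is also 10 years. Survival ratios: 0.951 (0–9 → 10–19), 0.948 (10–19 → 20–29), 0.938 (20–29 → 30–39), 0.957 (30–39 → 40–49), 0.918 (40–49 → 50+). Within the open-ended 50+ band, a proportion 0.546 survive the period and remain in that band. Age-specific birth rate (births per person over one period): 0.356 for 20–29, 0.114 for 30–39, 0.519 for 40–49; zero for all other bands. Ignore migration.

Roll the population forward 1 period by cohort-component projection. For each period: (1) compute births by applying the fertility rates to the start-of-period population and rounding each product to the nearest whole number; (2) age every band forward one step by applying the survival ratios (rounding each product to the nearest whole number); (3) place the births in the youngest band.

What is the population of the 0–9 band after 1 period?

Period 1.
Births: 13900 × 0.356 = 4948, 9300 × 0.114 = 1060, 5700 × 0.519 = 2958 → 8966
10–19: 4100 × 0.951 = 3899
20–29: 3000 × 0.948 = 2844
30–39: 13900 × 0.938 = 13038
40–49: 9300 × 0.957 = 8900
50+: 5700 × 0.918 + 5500 × 0.546 = 5233 + 3003 = 8236
End of period: [8966, 3899, 2844, 13038, 8900, 8236]

8966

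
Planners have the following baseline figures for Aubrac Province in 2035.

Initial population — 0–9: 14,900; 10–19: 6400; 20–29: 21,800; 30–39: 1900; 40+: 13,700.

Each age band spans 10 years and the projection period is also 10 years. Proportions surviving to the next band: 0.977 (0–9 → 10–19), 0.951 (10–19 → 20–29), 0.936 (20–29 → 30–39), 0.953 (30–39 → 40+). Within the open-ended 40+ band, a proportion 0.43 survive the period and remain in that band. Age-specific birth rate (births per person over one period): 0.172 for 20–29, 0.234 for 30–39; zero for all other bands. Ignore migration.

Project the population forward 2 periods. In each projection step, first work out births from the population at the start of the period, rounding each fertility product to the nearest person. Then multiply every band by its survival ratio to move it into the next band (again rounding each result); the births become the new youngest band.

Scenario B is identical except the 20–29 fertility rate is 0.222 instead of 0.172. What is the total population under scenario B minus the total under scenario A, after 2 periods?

Numbering the groups 1..5 from youngest to oldest:
[period 1]
Births: 21800 * 0.172 = 3750 ; 1900 * 0.234 = 445 ⇒ total 4195
Group 2: 14900 * 0.977 = 14557
Group 3: 6400 * 0.951 = 6086
Group 4: 21800 * 0.936 = 20405
Group 5: 1900 * 0.953 + 13700 * 0.43 = 1811 + 5891 = 7702
Population now: 0–9=4195, 10–19=14557, 20–29=6086, 30–39=20405, 40+=7702
[period 2]
Births: 6086 * 0.172 = 1047 ; 20405 * 0.234 = 4775 ⇒ total 5822
Group 2: 4195 * 0.977 = 4099
Group 3: 14557 * 0.951 = 13844
Group 4: 6086 * 0.936 = 5696
Group 5: 20405 * 0.953 + 7702 * 0.43 = 19446 + 3312 = 22758
Population now: 0–9=5822, 10–19=4099, 20–29=13844, 30–39=5696, 40+=22758
Scenario A total after 2 periods: 52219
Scenario B projection —
[period 1]
Births: 21800 * 0.222 = 4840 ; 1900 * 0.234 = 445 ⇒ total 5285
Group 2: 14900 * 0.977 = 14557
Group 3: 6400 * 0.951 = 6086
Group 4: 21800 * 0.936 = 20405
Group 5: 1900 * 0.953 + 13700 * 0.43 = 1811 + 5891 = 7702
Population now: 0–9=5285, 10–19=14557, 20–29=6086, 30–39=20405, 40+=7702
[period 2]
Births: 6086 * 0.222 = 1351 ; 20405 * 0.234 = 4775 ⇒ total 6126
Group 2: 5285 * 0.977 = 5163
Group 3: 14557 * 0.951 = 13844
Group 4: 6086 * 0.936 = 5696
Group 5: 20405 * 0.953 + 7702 * 0.43 = 19446 + 3312 = 22758
Population now: 0–9=6126, 10–19=5163, 20–29=13844, 30–39=5696, 40+=22758
Scenario B total after 2 periods: 53587
Difference B − A = 53587 − 52219 = 1368

1368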